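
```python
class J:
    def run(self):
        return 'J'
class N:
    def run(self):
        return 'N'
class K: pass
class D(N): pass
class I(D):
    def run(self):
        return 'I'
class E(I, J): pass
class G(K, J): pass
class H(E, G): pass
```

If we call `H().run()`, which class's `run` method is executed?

L[H] = H + merge(L[E], L[G], [E G])
  take E:  [E I D N J object] + [G K J object] + [E G]
  take I:  [I D N J object] + [G K J object] + [G]
  take D:  [D N J object] + [G K J object] + [G]
  take N:  [N J object] + [G K J object] + [G]
  take G:  [J object] + [G K J object] + [G]
  take K:  [J object] + [K J object]
  take J:  [J object] + [J object]
  take object:  [object] + [object]
MRO: H E I D N G K J object
run is defined in: I, J, N. First along the MRO is I.

I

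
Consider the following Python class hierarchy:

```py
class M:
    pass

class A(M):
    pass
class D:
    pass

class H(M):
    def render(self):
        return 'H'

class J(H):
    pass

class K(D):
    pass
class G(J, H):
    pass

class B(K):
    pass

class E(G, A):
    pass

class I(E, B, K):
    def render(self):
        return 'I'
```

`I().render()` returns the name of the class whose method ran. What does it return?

I

L[I] = I + merge(L[E], L[B], L[K], [E B K])
  take E:  [E G J H A M object] + [B K D object] + [K D object] + [E B K]
  take G:  [G J H A M object] + [B K D object] + [K D object] + [B K]
  take J:  [J H A M object] + [B K D object] + [K D object] + [B K]
  take H:  [H A M object] + [B K D object] + [K D object] + [B K]
  take A:  [A M object] + [B K D object] + [K D object] + [B K]
  take M:  [M object] + [B K D object] + [K D object] + [B K]
  take B:  [object] + [B K D object] + [K D object] + [B K]
  take K:  [object] + [K D object] + [K D object] + [K]
  take D:  [object] + [D object] + [D object]
  take object:  [object] + [object] + [object]
MRO: I E G J H A M B K D object
render is defined in: H, I. First along the MRO is I.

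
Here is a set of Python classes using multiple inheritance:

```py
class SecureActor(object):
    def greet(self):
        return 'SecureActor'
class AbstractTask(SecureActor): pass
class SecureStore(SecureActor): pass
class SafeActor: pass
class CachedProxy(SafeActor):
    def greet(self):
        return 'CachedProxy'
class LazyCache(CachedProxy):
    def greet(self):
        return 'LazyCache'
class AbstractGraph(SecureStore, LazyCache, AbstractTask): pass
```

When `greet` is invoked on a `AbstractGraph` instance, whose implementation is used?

L[AbstractGraph] = AbstractGraph + merge(L[SecureStore], L[LazyCache], L[AbstractTask], [SecureStore LazyCache AbstractTask])
  take SecureStore:  [SecureStore SecureActor object] + [LazyCache CachedProxy SafeActor object] + [AbstractTask SecureActor object] + [SecureStore LazyCache AbstractTask]
  take LazyCache:  [SecureActor object] + [LazyCache CachedProxy SafeActor object] + [AbstractTask SecureActor object] + [LazyCache AbstractTask]
  take CachedProxy:  [SecureActor object] + [CachedProxy SafeActor object] + [AbstractTask SecureActor object] + [AbstractTask]
  take SafeActor:  [SecureActor object] + [SafeActor object] + [AbstractTask SecureActor object] + [AbstractTask]
  take AbstractTask:  [SecureActor object] + [object] + [AbstractTask SecureActor object] + [AbstractTask]
  take SecureActor:  [SecureActor object] + [object] + [SecureActor object]
  take object:  [object] + [object] + [object]
MRO: AbstractGraph SecureStore LazyCache CachedProxy SafeActor AbstractTask SecureActor object
greet is defined in: CachedProxy, LazyCache, SecureActor. First along the MRO is LazyCache.

LazyCache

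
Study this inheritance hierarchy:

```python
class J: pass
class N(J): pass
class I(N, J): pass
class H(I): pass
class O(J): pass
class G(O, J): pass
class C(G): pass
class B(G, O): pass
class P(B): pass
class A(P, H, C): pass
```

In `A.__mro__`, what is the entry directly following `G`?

L[A] = A + merge(L[P], L[H], L[C], [P H C])
  take P:  [P B G O J object] + [H I N J object] + [C G O J object] + [P H C]
  take B:  [B G O J object] + [H I N J object] + [C G O J object] + [H C]
  take H:  [G O J object] + [H I N J object] + [C G O J object] + [H C]
  take I:  [G O J object] + [I N J object] + [C G O J object] + [C]
  take N:  [G O J object] + [N J object] + [C G O J object] + [C]
  take C:  [G O J object] + [J object] + [C G O J object] + [C]
  take G:  [G O J object] + [J object] + [G O J object]
  take O:  [O J object] + [J object] + [O J object]
  take J:  [J object] + [J object] + [J object]
  take object:  [object] + [object] + [object]
MRO: A P B H I N C G O J object
G is at position 7; next is O.

O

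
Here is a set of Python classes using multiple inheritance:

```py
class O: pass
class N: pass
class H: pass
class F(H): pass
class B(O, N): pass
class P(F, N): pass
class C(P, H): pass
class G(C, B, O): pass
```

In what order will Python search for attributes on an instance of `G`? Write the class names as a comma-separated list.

L[G] = G + merge(L[C], L[B], L[O], [C B O])
  take C:  [C P F H N object] + [B O N object] + [O object] + [C B O]
  take P:  [P F H N object] + [B O N object] + [O object] + [B O]
  take F:  [F H N object] + [B O N object] + [O object] + [B O]
  take H:  [H N object] + [B O N object] + [O object] + [B O]
  take B:  [N object] + [B O N object] + [O object] + [B O]
  take O:  [N object] + [O N object] + [O object] + [O]
  take N:  [N object] + [N object] + [object]
  take object:  [object] + [object] + [object]

G, C, P, F, H, B, O, N, object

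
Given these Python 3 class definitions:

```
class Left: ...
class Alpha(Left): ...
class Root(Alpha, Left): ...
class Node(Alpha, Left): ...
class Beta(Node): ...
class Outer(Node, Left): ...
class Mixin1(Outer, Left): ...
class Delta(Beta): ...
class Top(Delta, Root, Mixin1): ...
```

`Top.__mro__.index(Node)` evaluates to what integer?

6

L[Top] = Top + merge(L[Delta], L[Root], L[Mixin1], [Delta Root Mixin1])
  take Delta:  [Delta Beta Node Alpha Left object] + [Root Alpha Left object] + [Mixin1 Outer Node Alpha Left object] + [Delta Root Mixin1]
  take Beta:  [Beta Node Alpha Left object] + [Root Alpha Left object] + [Mixin1 Outer Node Alpha Left object] + [Root Mixin1]
  take Root:  [Node Alpha Left object] + [Root Alpha Left object] + [Mixin1 Outer Node Alpha Left object] + [Root Mixin1]
  take Mixin1:  [Node Alpha Left object] + [Alpha Left object] + [Mixin1 Outer Node Alpha Left object] + [Mixin1]
  take Outer:  [Node Alpha Left object] + [Alpha Left object] + [Outer Node Alpha Left object]
  take Node:  [Node Alpha Left object] + [Alpha Left object] + [Node Alpha Left object]
  take Alpha:  [Alpha Left object] + [Alpha Left object] + [Alpha Left object]
  take Left:  [Left object] + [Left object] + [Left object]
  take object:  [object] + [object] + [object]
MRO: Top Delta Beta Root Mixin1 Outer Node Alpha Left object
Node sits at index 6.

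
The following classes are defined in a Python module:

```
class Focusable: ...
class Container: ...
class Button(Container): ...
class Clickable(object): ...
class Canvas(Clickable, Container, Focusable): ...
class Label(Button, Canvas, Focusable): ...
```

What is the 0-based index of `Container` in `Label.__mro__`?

4

L[Label] = Label + merge(L[Button], L[Canvas], L[Focusable], [Button Canvas Focusable])
  take Button:  [Button Container object] + [Canvas Clickable Container Focusable object] + [Focusable object] + [Button Canvas Focusable]
  take Canvas:  [Container object] + [Canvas Clickable Container Focusable object] + [Focusable object] + [Canvas Focusable]
  take Clickable:  [Container object] + [Clickable Container Focusable object] + [Focusable object] + [Focusable]
  take Container:  [Container object] + [Container Focusable object] + [Focusable object] + [Focusable]
  take Focusable:  [object] + [Focusable object] + [Focusable object] + [Focusable]
  take object:  [object] + [object] + [object]
MRO: Label Button Canvas Clickable Container Focusable object
Container sits at index 4.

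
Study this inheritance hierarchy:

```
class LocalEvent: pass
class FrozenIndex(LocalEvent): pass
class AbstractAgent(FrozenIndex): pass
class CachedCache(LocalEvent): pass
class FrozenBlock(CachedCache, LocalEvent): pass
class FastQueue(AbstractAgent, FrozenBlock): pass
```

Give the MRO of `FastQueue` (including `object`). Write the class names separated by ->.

L[FastQueue] = FastQueue + merge(L[AbstractAgent], L[FrozenBlock], [AbstractAgent FrozenBlock])
  take AbstractAgent:  [AbstractAgent FrozenIndex LocalEvent object] + [FrozenBlock CachedCache LocalEvent object] + [AbstractAgent FrozenBlock]
  take FrozenIndex:  [FrozenIndex LocalEvent object] + [FrozenBlock CachedCache LocalEvent object] + [FrozenBlock]
  take FrozenBlock:  [LocalEvent object] + [FrozenBlock CachedCache LocalEvent object] + [FrozenBlock]
  take CachedCache:  [LocalEvent object] + [CachedCache LocalEvent object]
  take LocalEvent:  [LocalEvent object] + [LocalEvent object]
  take object:  [object] + [object]

FastQueue -> AbstractAgent -> FrozenIndex -> FrozenBlock -> CachedCache -> LocalEvent -> object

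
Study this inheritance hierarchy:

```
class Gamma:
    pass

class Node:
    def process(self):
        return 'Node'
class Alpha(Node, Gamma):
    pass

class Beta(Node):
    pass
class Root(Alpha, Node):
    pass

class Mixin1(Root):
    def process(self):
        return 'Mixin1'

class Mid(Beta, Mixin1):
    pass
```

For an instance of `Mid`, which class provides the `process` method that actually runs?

Mixin1

L[Mid] = Mid + merge(L[Beta], L[Mixin1], [Beta Mixin1])
  take Beta:  [Beta Node object] + [Mixin1 Root Alpha Node Gamma object] + [Beta Mixin1]
  take Mixin1:  [Node object] + [Mixin1 Root Alpha Node Gamma object] + [Mixin1]
  take Root:  [Node object] + [Root Alpha Node Gamma object]
  take Alpha:  [Node object] + [Alpha Node Gamma object]
  take Node:  [Node object] + [Node Gamma object]
  take Gamma:  [object] + [Gamma object]
  take object:  [object] + [object]
MRO: Mid Beta Mixin1 Root Alpha Node Gamma object
process is defined in: Mixin1, Node. First along the MRO is Mixin1.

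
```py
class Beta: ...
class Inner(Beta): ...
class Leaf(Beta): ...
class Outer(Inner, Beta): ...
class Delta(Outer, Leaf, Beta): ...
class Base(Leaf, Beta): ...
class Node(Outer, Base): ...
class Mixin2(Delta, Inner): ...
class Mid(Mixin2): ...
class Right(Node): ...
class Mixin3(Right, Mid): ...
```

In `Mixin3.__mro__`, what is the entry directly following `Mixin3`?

Right

L[Mixin3] = Mixin3 + merge(L[Right], L[Mid], [Right Mid])
  take Right:  [Right Node Outer Inner Base Leaf Beta object] + [Mid Mixin2 Delta Outer Inner Leaf Beta object] + [Right Mid]
  take Node:  [Node Outer Inner Base Leaf Beta object] + [Mid Mixin2 Delta Outer Inner Leaf Beta object] + [Mid]
  take Mid:  [Outer Inner Base Leaf Beta object] + [Mid Mixin2 Delta Outer Inner Leaf Beta object] + [Mid]
  take Mixin2:  [Outer Inner Base Leaf Beta object] + [Mixin2 Delta Outer Inner Leaf Beta object]
  take Delta:  [Outer Inner Base Leaf Beta object] + [Delta Outer Inner Leaf Beta object]
  take Outer:  [Outer Inner Base Leaf Beta object] + [Outer Inner Leaf Beta object]
  take Inner:  [Inner Base Leaf Beta object] + [Inner Leaf Beta object]
  take Base:  [Base Leaf Beta object] + [Leaf Beta object]
  take Leaf:  [Leaf Beta object] + [Leaf Beta object]
  take Beta:  [Beta object] + [Beta object]
  take object:  [object] + [object]
MRO: Mixin3 Right Node Mid Mixin2 Delta Outer Inner Base Leaf Beta object
Mixin3 is at position 0; next is Right.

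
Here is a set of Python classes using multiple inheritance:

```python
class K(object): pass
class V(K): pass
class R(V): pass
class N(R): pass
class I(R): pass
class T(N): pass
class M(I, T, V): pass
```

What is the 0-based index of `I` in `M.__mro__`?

1

L[M] = M + merge(L[I], L[T], L[V], [I T V])
  take I:  [I R V K object] + [T N R V K object] + [V K object] + [I T V]
  take T:  [R V K object] + [T N R V K object] + [V K object] + [T V]
  take N:  [R V K object] + [N R V K object] + [V K object] + [V]
  take R:  [R V K object] + [R V K object] + [V K object] + [V]
  take V:  [V K object] + [V K object] + [V K object] + [V]
  take K:  [K object] + [K object] + [K object]
  take object:  [object] + [object] + [object]
MRO: M I T N R V K object
I sits at index 1.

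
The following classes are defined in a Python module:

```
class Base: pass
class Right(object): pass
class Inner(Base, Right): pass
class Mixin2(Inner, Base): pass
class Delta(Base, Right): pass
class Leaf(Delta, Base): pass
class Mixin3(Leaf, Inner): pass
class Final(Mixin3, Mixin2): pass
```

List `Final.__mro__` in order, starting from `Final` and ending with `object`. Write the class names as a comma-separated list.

Final, Mixin3, Leaf, Delta, Mixin2, Inner, Base, Right, object

L[Final] = Final + merge(L[Mixin3], L[Mixin2], [Mixin3 Mixin2])
  take Mixin3:  [Mixin3 Leaf Delta Inner Base Right object] + [Mixin2 Inner Base Right object] + [Mixin3 Mixin2]
  take Leaf:  [Leaf Delta Inner Base Right object] + [Mixin2 Inner Base Right object] + [Mixin2]
  take Delta:  [Delta Inner Base Right object] + [Mixin2 Inner Base Right object] + [Mixin2]
  take Mixin2:  [Inner Base Right object] + [Mixin2 Inner Base Right object] + [Mixin2]
  take Inner:  [Inner Base Right object] + [Inner Base Right object]
  take Base:  [Base Right object] + [Base Right object]
  take Right:  [Right object] + [Right object]
  take object:  [object] + [object]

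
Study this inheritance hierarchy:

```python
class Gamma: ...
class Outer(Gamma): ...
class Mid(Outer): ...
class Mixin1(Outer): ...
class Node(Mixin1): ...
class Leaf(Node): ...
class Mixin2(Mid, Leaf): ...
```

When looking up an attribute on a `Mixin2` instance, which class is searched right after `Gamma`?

object

L[Mixin2] = Mixin2 + merge(L[Mid], L[Leaf], [Mid Leaf])
  take Mid:  [Mid Outer Gamma object] + [Leaf Node Mixin1 Outer Gamma object] + [Mid Leaf]
  take Leaf:  [Outer Gamma object] + [Leaf Node Mixin1 Outer Gamma object] + [Leaf]
  take Node:  [Outer Gamma object] + [Node Mixin1 Outer Gamma object]
  take Mixin1:  [Outer Gamma object] + [Mixin1 Outer Gamma object]
  take Outer:  [Outer Gamma object] + [Outer Gamma object]
  take Gamma:  [Gamma object] + [Gamma object]
  take object:  [object] + [object]
MRO: Mixin2 Mid Leaf Node Mixin1 Outer Gamma object
Gamma is at position 6; next is object.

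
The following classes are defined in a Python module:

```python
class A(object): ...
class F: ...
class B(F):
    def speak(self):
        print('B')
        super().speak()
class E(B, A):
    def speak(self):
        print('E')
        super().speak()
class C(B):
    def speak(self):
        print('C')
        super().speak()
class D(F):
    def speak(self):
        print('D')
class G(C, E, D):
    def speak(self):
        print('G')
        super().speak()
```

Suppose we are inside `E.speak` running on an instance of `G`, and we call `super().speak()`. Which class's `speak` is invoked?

L[G] = G + merge(L[C], L[E], L[D], [C E D])
  take C:  [C B F object] + [E B F A object] + [D F object] + [C E D]
  take E:  [B F object] + [E B F A object] + [D F object] + [E D]
  take B:  [B F object] + [B F A object] + [D F object] + [D]
  take D:  [F object] + [F A object] + [D F object] + [D]
  take F:  [F object] + [F A object] + [F object]
  take A:  [object] + [A object] + [object]
  take object:  [object] + [object] + [object]
MRO: G C E B D F A object
super() in E.speak on a G instance goes to the class after E in G's MRO: B.

B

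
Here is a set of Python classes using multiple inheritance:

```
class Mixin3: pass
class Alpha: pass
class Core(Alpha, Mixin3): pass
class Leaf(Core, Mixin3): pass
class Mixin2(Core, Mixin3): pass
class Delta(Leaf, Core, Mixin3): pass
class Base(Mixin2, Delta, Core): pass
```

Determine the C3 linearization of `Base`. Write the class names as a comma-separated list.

L[Base] = Base + merge(L[Mixin2], L[Delta], L[Core], [Mixin2 Delta Core])
  take Mixin2:  [Mixin2 Core Alpha Mixin3 object] + [Delta Leaf Core Alpha Mixin3 object] + [Core Alpha Mixin3 object] + [Mixin2 Delta Core]
  take Delta:  [Core Alpha Mixin3 object] + [Delta Leaf Core Alpha Mixin3 object] + [Core Alpha Mixin3 object] + [Delta Core]
  take Leaf:  [Core Alpha Mixin3 object] + [Leaf Core Alpha Mixin3 object] + [Core Alpha Mixin3 object] + [Core]
  take Core:  [Core Alpha Mixin3 object] + [Core Alpha Mixin3 object] + [Core Alpha Mixin3 object] + [Core]
  take Alpha:  [Alpha Mixin3 object] + [Alpha Mixin3 object] + [Alpha Mixin3 object]
  take Mixin3:  [Mixin3 object] + [Mixin3 object] + [Mixin3 object]
  take object:  [object] + [object] + [object]

Base, Mixin2, Delta, Leaf, Core, Alpha, Mixin3, object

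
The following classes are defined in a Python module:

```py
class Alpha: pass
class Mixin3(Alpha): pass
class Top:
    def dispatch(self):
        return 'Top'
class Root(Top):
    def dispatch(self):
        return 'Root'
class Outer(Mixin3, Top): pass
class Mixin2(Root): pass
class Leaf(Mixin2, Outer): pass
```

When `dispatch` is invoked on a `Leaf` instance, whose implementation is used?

Root

L[Leaf] = Leaf + merge(L[Mixin2], L[Outer], [Mixin2 Outer])
  take Mixin2:  [Mixin2 Root Top object] + [Outer Mixin3 Alpha Top object] + [Mixin2 Outer]
  take Root:  [Root Top object] + [Outer Mixin3 Alpha Top object] + [Outer]
  take Outer:  [Top object] + [Outer Mixin3 Alpha Top object] + [Outer]
  take Mixin3:  [Top object] + [Mixin3 Alpha Top object]
  take Alpha:  [Top object] + [Alpha Top object]
  take Top:  [Top object] + [Top object]
  take object:  [object] + [object]
MRO: Leaf Mixin2 Root Outer Mixin3 Alpha Top object
dispatch is defined in: Root, Top. First along the MRO is Root.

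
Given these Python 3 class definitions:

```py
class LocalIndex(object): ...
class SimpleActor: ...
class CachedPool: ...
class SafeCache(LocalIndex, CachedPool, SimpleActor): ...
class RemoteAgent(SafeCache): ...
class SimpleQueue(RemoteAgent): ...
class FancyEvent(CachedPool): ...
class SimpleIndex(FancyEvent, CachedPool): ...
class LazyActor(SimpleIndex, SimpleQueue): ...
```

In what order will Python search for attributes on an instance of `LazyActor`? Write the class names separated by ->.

L[LazyActor] = LazyActor + merge(L[SimpleIndex], L[SimpleQueue], [SimpleIndex SimpleQueue])
  take SimpleIndex:  [SimpleIndex FancyEvent CachedPool object] + [SimpleQueue RemoteAgent SafeCache LocalIndex CachedPool SimpleActor object] + [SimpleIndex SimpleQueue]
  take FancyEvent:  [FancyEvent CachedPool object] + [SimpleQueue RemoteAgent SafeCache LocalIndex CachedPool SimpleActor object] + [SimpleQueue]
  take SimpleQueue:  [CachedPool object] + [SimpleQueue RemoteAgent SafeCache LocalIndex CachedPool SimpleActor object] + [SimpleQueue]
  take RemoteAgent:  [CachedPool object] + [RemoteAgent SafeCache LocalIndex CachedPool SimpleActor object]
  take SafeCache:  [CachedPool object] + [SafeCache LocalIndex CachedPool SimpleActor object]
  take LocalIndex:  [CachedPool object] + [LocalIndex CachedPool SimpleActor object]
  take CachedPool:  [CachedPool object] + [CachedPool SimpleActor object]
  take SimpleActor:  [object] + [SimpleActor object]
  take object:  [object] + [object]

LazyActor -> SimpleIndex -> FancyEvent -> SimpleQueue -> RemoteAgent -> SafeCache -> LocalIndex -> CachedPool -> SimpleActor -> object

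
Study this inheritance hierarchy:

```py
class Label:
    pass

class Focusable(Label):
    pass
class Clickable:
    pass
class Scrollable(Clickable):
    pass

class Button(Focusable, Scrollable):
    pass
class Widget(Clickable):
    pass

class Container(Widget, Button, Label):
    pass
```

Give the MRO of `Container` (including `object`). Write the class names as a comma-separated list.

L[Container] = Container + merge(L[Widget], L[Button], L[Label], [Widget Button Label])
  take Widget:  [Widget Clickable object] + [Button Focusable Label Scrollable Clickable object] + [Label object] + [Widget Button Label]
  take Button:  [Clickable object] + [Button Focusable Label Scrollable Clickable object] + [Label object] + [Button Label]
  take Focusable:  [Clickable object] + [Focusable Label Scrollable Clickable object] + [Label object] + [Label]
  take Label:  [Clickable object] + [Label Scrollable Clickable object] + [Label object] + [Label]
  take Scrollable:  [Clickable object] + [Scrollable Clickable object] + [object]
  take Clickable:  [Clickable object] + [Clickable object] + [object]
  take object:  [object] + [object] + [object]

Container, Widget, Button, Focusable, Label, Scrollable, Clickable, object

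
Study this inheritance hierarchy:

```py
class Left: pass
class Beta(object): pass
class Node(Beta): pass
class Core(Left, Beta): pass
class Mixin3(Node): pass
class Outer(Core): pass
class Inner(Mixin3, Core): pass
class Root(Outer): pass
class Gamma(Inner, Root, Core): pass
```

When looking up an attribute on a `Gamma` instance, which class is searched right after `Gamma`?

L[Gamma] = Gamma + merge(L[Inner], L[Root], L[Core], [Inner Root Core])
  take Inner:  [Inner Mixin3 Node Core Left Beta object] + [Root Outer Core Left Beta object] + [Core Left Beta object] + [Inner Root Core]
  take Mixin3:  [Mixin3 Node Core Left Beta object] + [Root Outer Core Left Beta object] + [Core Left Beta object] + [Root Core]
  take Node:  [Node Core Left Beta object] + [Root Outer Core Left Beta object] + [Core Left Beta object] + [Root Core]
  take Root:  [Core Left Beta object] + [Root Outer Core Left Beta object] + [Core Left Beta object] + [Root Core]
  take Outer:  [Core Left Beta object] + [Outer Core Left Beta object] + [Core Left Beta object] + [Core]
  take Core:  [Core Left Beta object] + [Core Left Beta object] + [Core Left Beta object] + [Core]
  take Left:  [Left Beta object] + [Left Beta object] + [Left Beta object]
  take Beta:  [Beta object] + [Beta object] + [Beta object]
  take object:  [object] + [object] + [object]
MRO: Gamma Inner Mixin3 Node Root Outer Core Left Beta object
Gamma is at position 0; next is Inner.

Inner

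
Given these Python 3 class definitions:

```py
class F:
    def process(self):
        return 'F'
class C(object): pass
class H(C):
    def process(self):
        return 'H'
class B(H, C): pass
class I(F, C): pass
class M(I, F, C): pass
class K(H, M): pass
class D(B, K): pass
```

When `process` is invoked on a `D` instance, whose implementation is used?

L[D] = D + merge(L[B], L[K], [B K])
  take B:  [B H C object] + [K H M I F C object] + [B K]
  take K:  [H C object] + [K H M I F C object] + [K]
  take H:  [H C object] + [H M I F C object]
  take M:  [C object] + [M I F C object]
  take I:  [C object] + [I F C object]
  take F:  [C object] + [F C object]
  take C:  [C object] + [C object]
  take object:  [object] + [object]
MRO: D B K H M I F C object
process is defined in: F, H. First along the MRO is H.

H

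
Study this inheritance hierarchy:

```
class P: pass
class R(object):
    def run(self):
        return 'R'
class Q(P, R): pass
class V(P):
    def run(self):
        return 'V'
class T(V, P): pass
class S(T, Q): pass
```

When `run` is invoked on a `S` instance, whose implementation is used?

V

L[S] = S + merge(L[T], L[Q], [T Q])
  take T:  [T V P object] + [Q P R object] + [T Q]
  take V:  [V P object] + [Q P R object] + [Q]
  take Q:  [P object] + [Q P R object] + [Q]
  take P:  [P object] + [P R object]
  take R:  [object] + [R object]
  take object:  [object] + [object]
MRO: S T V Q P R object
run is defined in: R, V. First along the MRO is V.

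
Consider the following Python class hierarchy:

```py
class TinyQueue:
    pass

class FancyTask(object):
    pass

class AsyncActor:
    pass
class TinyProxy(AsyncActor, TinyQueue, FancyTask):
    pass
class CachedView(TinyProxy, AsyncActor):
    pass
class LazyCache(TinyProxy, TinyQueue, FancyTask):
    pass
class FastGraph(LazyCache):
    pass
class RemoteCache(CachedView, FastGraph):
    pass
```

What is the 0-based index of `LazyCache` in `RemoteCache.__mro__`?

L[RemoteCache] = RemoteCache + merge(L[CachedView], L[FastGraph], [CachedView FastGraph])
  take CachedView:  [CachedView TinyProxy AsyncActor TinyQueue FancyTask object] + [FastGraph LazyCache TinyProxy AsyncActor TinyQueue FancyTask object] + [CachedView FastGraph]
  take FastGraph:  [TinyProxy AsyncActor TinyQueue FancyTask object] + [FastGraph LazyCache TinyProxy AsyncActor TinyQueue FancyTask object] + [FastGraph]
  take LazyCache:  [TinyProxy AsyncActor TinyQueue FancyTask object] + [LazyCache TinyProxy AsyncActor TinyQueue FancyTask object]
  take TinyProxy:  [TinyProxy AsyncActor TinyQueue FancyTask object] + [TinyProxy AsyncActor TinyQueue FancyTask object]
  take AsyncActor:  [AsyncActor TinyQueue FancyTask object] + [AsyncActor TinyQueue FancyTask object]
  take TinyQueue:  [TinyQueue FancyTask object] + [TinyQueue FancyTask object]
  take FancyTask:  [FancyTask object] + [FancyTask object]
  take object:  [object] + [object]
MRO: RemoteCache CachedView FastGraph LazyCache TinyProxy AsyncActor TinyQueue FancyTask object
LazyCache sits at index 3.

3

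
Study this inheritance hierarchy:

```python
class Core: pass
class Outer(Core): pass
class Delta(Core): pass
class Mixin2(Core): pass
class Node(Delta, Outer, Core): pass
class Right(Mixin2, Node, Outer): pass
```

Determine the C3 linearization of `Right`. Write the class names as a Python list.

[Right, Mixin2, Node, Delta, Outer, Core, object]

L[Right] = Right + merge(L[Mixin2], L[Node], L[Outer], [Mixin2 Node Outer])
  take Mixin2:  [Mixin2 Core object] + [Node Delta Outer Core object] + [Outer Core object] + [Mixin2 Node Outer]
  take Node:  [Core object] + [Node Delta Outer Core object] + [Outer Core object] + [Node Outer]
  take Delta:  [Core object] + [Delta Outer Core object] + [Outer Core object] + [Outer]
  take Outer:  [Core object] + [Outer Core object] + [Outer Core object] + [Outer]
  take Core:  [Core object] + [Core object] + [Core object]
  take object:  [object] + [object] + [object]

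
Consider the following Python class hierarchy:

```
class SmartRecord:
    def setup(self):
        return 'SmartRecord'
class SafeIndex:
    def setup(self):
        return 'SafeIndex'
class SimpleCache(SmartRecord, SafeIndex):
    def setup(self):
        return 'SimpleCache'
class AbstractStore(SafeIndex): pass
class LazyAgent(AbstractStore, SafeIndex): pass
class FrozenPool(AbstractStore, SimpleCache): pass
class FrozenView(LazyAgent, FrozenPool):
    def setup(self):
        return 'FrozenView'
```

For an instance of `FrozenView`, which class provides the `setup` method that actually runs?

L[FrozenView] = FrozenView + merge(L[LazyAgent], L[FrozenPool], [LazyAgent FrozenPool])
  take LazyAgent:  [LazyAgent AbstractStore SafeIndex object] + [FrozenPool AbstractStore SimpleCache SmartRecord SafeIndex object] + [LazyAgent FrozenPool]
  take FrozenPool:  [AbstractStore SafeIndex object] + [FrozenPool AbstractStore SimpleCache SmartRecord SafeIndex object] + [FrozenPool]
  take AbstractStore:  [AbstractStore SafeIndex object] + [AbstractStore SimpleCache SmartRecord SafeIndex object]
  take SimpleCache:  [SafeIndex object] + [SimpleCache SmartRecord SafeIndex object]
  take SmartRecord:  [SafeIndex object] + [SmartRecord SafeIndex object]
  take SafeIndex:  [SafeIndex object] + [SafeIndex object]
  take object:  [object] + [object]
MRO: FrozenView LazyAgent FrozenPool AbstractStore SimpleCache SmartRecord SafeIndex object
setup is defined in: FrozenView, SafeIndex, SimpleCache, SmartRecord. First along the MRO is FrozenView.

FrozenView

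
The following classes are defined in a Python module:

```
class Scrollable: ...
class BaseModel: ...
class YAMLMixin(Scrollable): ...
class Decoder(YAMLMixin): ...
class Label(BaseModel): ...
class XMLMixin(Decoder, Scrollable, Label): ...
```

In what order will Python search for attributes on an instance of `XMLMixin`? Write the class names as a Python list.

[XMLMixin, Decoder, YAMLMixin, Scrollable, Label, BaseModel, object]

L[XMLMixin] = XMLMixin + merge(L[Decoder], L[Scrollable], L[Label], [Decoder Scrollable Label])
  take Decoder:  [Decoder YAMLMixin Scrollable object] + [Scrollable object] + [Label BaseModel object] + [Decoder Scrollable Label]
  take YAMLMixin:  [YAMLMixin Scrollable object] + [Scrollable object] + [Label BaseModel object] + [Scrollable Label]
  take Scrollable:  [Scrollable object] + [Scrollable object] + [Label BaseModel object] + [Scrollable Label]
  take Label:  [object] + [object] + [Label BaseModel object] + [Label]
  take BaseModel:  [object] + [object] + [BaseModel object]
  take object:  [object] + [object] + [object]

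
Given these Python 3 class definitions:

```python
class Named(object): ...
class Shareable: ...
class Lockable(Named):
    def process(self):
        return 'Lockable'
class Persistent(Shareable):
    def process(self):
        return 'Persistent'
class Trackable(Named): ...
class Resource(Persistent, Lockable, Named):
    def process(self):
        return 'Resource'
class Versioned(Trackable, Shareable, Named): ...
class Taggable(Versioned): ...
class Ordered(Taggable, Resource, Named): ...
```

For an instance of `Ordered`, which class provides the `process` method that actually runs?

L[Ordered] = Ordered + merge(L[Taggable], L[Resource], L[Named], [Taggable Resource Named])
  take Taggable:  [Taggable Versioned Trackable Shareable Named object] + [Resource Persistent Shareable Lockable Named object] + [Named object] + [Taggable Resource Named]
  take Versioned:  [Versioned Trackable Shareable Named object] + [Resource Persistent Shareable Lockable Named object] + [Named object] + [Resource Named]
  take Trackable:  [Trackable Shareable Named object] + [Resource Persistent Shareable Lockable Named object] + [Named object] + [Resource Named]
  take Resource:  [Shareable Named object] + [Resource Persistent Shareable Lockable Named object] + [Named object] + [Resource Named]
  take Persistent:  [Shareable Named object] + [Persistent Shareable Lockable Named object] + [Named object] + [Named]
  take Shareable:  [Shareable Named object] + [Shareable Lockable Named object] + [Named object] + [Named]
  take Lockable:  [Named object] + [Lockable Named object] + [Named object] + [Named]
  take Named:  [Named object] + [Named object] + [Named object] + [Named]
  take object:  [object] + [object] + [object]
MRO: Ordered Taggable Versioned Trackable Resource Persistent Shareable Lockable Named object
process is defined in: Lockable, Persistent, Resource. First along the MRO is Resource.

Resource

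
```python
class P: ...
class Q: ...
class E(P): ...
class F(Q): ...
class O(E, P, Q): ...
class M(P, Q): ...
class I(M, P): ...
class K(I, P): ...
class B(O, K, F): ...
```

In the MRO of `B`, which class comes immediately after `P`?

F

L[B] = B + merge(L[O], L[K], L[F], [O K F])
  take O:  [O E P Q object] + [K I M P Q object] + [F Q object] + [O K F]
  take E:  [E P Q object] + [K I M P Q object] + [F Q object] + [K F]
  take K:  [P Q object] + [K I M P Q object] + [F Q object] + [K F]
  take I:  [P Q object] + [I M P Q object] + [F Q object] + [F]
  take M:  [P Q object] + [M P Q object] + [F Q object] + [F]
  take P:  [P Q object] + [P Q object] + [F Q object] + [F]
  take F:  [Q object] + [Q object] + [F Q object] + [F]
  take Q:  [Q object] + [Q object] + [Q object]
  take object:  [object] + [object] + [object]
MRO: B O E K I M P F Q object
P is at position 6; next is F.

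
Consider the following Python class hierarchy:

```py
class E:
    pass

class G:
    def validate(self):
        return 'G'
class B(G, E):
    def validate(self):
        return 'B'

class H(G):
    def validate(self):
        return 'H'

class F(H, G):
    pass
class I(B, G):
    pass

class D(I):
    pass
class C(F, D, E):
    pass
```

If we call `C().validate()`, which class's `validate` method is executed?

H

L[C] = C + merge(L[F], L[D], L[E], [F D E])
  take F:  [F H G object] + [D I B G E object] + [E object] + [F D E]
  take H:  [H G object] + [D I B G E object] + [E object] + [D E]
  take D:  [G object] + [D I B G E object] + [E object] + [D E]
  take I:  [G object] + [I B G E object] + [E object] + [E]
  take B:  [G object] + [B G E object] + [E object] + [E]
  take G:  [G object] + [G E object] + [E object] + [E]
  take E:  [object] + [E object] + [E object] + [E]
  take object:  [object] + [object] + [object]
MRO: C F H D I B G E object
validate is defined in: B, G, H. First along the MRO is H.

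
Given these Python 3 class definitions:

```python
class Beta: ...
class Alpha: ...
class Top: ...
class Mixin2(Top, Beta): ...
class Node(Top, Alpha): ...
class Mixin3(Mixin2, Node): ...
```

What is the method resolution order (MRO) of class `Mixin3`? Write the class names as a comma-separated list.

Mixin3, Mixin2, Node, Top, Beta, Alpha, object

L[Mixin3] = Mixin3 + merge(L[Mixin2], L[Node], [Mixin2 Node])
  take Mixin2:  [Mixin2 Top Beta object] + [Node Top Alpha object] + [Mixin2 Node]
  take Node:  [Top Beta object] + [Node Top Alpha object] + [Node]
  take Top:  [Top Beta object] + [Top Alpha object]
  take Beta:  [Beta object] + [Alpha object]
  take Alpha:  [object] + [Alpha object]
  take object:  [object] + [object]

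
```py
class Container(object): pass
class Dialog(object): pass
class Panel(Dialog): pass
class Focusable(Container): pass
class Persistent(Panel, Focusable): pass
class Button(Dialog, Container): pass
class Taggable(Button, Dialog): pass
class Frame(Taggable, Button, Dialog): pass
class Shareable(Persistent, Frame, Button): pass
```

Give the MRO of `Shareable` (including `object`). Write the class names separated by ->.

L[Shareable] = Shareable + merge(L[Persistent], L[Frame], L[Button], [Persistent Frame Button])
  take Persistent:  [Persistent Panel Dialog Focusable Container object] + [Frame Taggable Button Dialog Container object] + [Button Dialog Container object] + [Persistent Frame Button]
  take Panel:  [Panel Dialog Focusable Container object] + [Frame Taggable Button Dialog Container object] + [Button Dialog Container object] + [Frame Button]
  take Frame:  [Dialog Focusable Container object] + [Frame Taggable Button Dialog Container object] + [Button Dialog Container object] + [Frame Button]
  take Taggable:  [Dialog Focusable Container object] + [Taggable Button Dialog Container object] + [Button Dialog Container object] + [Button]
  take Button:  [Dialog Focusable Container object] + [Button Dialog Container object] + [Button Dialog Container object] + [Button]
  take Dialog:  [Dialog Focusable Container object] + [Dialog Container object] + [Dialog Container object]
  take Focusable:  [Focusable Container object] + [Container object] + [Container object]
  take Container:  [Container object] + [Container object] + [Container object]
  take object:  [object] + [object] + [object]

Shareable -> Persistent -> Panel -> Frame -> Taggable -> Button -> Dialog -> Focusable -> Container -> object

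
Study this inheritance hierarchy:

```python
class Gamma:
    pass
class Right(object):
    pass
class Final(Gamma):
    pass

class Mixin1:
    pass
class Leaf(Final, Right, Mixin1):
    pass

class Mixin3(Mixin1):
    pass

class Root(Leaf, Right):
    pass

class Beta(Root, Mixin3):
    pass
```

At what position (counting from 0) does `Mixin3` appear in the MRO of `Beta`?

6

L[Beta] = Beta + merge(L[Root], L[Mixin3], [Root Mixin3])
  take Root:  [Root Leaf Final Gamma Right Mixin1 object] + [Mixin3 Mixin1 object] + [Root Mixin3]
  take Leaf:  [Leaf Final Gamma Right Mixin1 object] + [Mixin3 Mixin1 object] + [Mixin3]
  take Final:  [Final Gamma Right Mixin1 object] + [Mixin3 Mixin1 object] + [Mixin3]
  take Gamma:  [Gamma Right Mixin1 object] + [Mixin3 Mixin1 object] + [Mixin3]
  take Right:  [Right Mixin1 object] + [Mixin3 Mixin1 object] + [Mixin3]
  take Mixin3:  [Mixin1 object] + [Mixin3 Mixin1 object] + [Mixin3]
  take Mixin1:  [Mixin1 object] + [Mixin1 object]
  take object:  [object] + [object]
MRO: Beta Root Leaf Final Gamma Right Mixin3 Mixin1 object
Mixin3 sits at index 6.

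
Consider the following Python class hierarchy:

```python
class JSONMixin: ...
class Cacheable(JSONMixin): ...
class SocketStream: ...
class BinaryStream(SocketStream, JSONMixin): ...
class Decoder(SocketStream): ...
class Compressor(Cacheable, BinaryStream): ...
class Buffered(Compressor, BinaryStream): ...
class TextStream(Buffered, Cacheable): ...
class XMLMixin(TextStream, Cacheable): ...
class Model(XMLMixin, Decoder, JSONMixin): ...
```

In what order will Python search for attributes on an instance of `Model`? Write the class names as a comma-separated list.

L[Model] = Model + merge(L[XMLMixin], L[Decoder], L[JSONMixin], [XMLMixin Decoder JSONMixin])
  take XMLMixin:  [XMLMixin TextStream Buffered Compressor Cacheable BinaryStream SocketStream JSONMixin object] + [Decoder SocketStream object] + [JSONMixin object] + [XMLMixin Decoder JSONMixin]
  take TextStream:  [TextStream Buffered Compressor Cacheable BinaryStream SocketStream JSONMixin object] + [Decoder SocketStream object] + [JSONMixin object] + [Decoder JSONMixin]
  take Buffered:  [Buffered Compressor Cacheable BinaryStream SocketStream JSONMixin object] + [Decoder SocketStream object] + [JSONMixin object] + [Decoder JSONMixin]
  take Compressor:  [Compressor Cacheable BinaryStream SocketStream JSONMixin object] + [Decoder SocketStream object] + [JSONMixin object] + [Decoder JSONMixin]
  take Cacheable:  [Cacheable BinaryStream SocketStream JSONMixin object] + [Decoder SocketStream object] + [JSONMixin object] + [Decoder JSONMixin]
  take BinaryStream:  [BinaryStream SocketStream JSONMixin object] + [Decoder SocketStream object] + [JSONMixin object] + [Decoder JSONMixin]
  take Decoder:  [SocketStream JSONMixin object] + [Decoder SocketStream object] + [JSONMixin object] + [Decoder JSONMixin]
  take SocketStream:  [SocketStream JSONMixin object] + [SocketStream object] + [JSONMixin object] + [JSONMixin]
  take JSONMixin:  [JSONMixin object] + [object] + [JSONMixin object] + [JSONMixin]
  take object:  [object] + [object] + [object]

Model, XMLMixin, TextStream, Buffered, Compressor, Cacheable, BinaryStream, Decoder, SocketStream, JSONMixin, object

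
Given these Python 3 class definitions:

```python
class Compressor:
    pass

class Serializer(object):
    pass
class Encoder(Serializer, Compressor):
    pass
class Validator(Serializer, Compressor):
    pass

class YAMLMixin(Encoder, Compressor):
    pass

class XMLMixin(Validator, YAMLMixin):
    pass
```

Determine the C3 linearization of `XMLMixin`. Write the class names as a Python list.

L[XMLMixin] = XMLMixin + merge(L[Validator], L[YAMLMixin], [Validator YAMLMixin])
  take Validator:  [Validator Serializer Compressor object] + [YAMLMixin Encoder Serializer Compressor object] + [Validator YAMLMixin]
  take YAMLMixin:  [Serializer Compressor object] + [YAMLMixin Encoder Serializer Compressor object] + [YAMLMixin]
  take Encoder:  [Serializer Compressor object] + [Encoder Serializer Compressor object]
  take Serializer:  [Serializer Compressor object] + [Serializer Compressor object]
  take Compressor:  [Compressor object] + [Compressor object]
  take object:  [object] + [object]

[XMLMixin, Validator, YAMLMixin, Encoder, Serializer, Compressor, object]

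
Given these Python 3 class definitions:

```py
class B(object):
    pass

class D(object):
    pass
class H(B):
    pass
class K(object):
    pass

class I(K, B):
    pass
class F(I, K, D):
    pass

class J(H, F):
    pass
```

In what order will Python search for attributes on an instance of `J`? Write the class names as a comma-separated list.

J, H, F, I, K, B, D, object

L[J] = J + merge(L[H], L[F], [H F])
  take H:  [H B object] + [F I K B D object] + [H F]
  take F:  [B object] + [F I K B D object] + [F]
  take I:  [B object] + [I K B D object]
  take K:  [B object] + [K B D object]
  take B:  [B object] + [B D object]
  take D:  [object] + [D object]
  take object:  [object] + [object]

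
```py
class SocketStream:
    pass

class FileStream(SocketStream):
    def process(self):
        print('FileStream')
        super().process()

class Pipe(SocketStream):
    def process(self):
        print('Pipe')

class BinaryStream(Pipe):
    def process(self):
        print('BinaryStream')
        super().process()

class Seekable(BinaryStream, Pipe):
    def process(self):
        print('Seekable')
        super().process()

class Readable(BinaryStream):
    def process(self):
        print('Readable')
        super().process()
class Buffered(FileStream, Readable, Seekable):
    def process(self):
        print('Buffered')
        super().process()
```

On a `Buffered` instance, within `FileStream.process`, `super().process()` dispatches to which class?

Readable

L[Buffered] = Buffered + merge(L[FileStream], L[Readable], L[Seekable], [FileStream Readable Seekable])
  take FileStream:  [FileStream SocketStream object] + [Readable BinaryStream Pipe SocketStream object] + [Seekable BinaryStream Pipe SocketStream object] + [FileStream Readable Seekable]
  take Readable:  [SocketStream object] + [Readable BinaryStream Pipe SocketStream object] + [Seekable BinaryStream Pipe SocketStream object] + [Readable Seekable]
  take Seekable:  [SocketStream object] + [BinaryStream Pipe SocketStream object] + [Seekable BinaryStream Pipe SocketStream object] + [Seekable]
  take BinaryStream:  [SocketStream object] + [BinaryStream Pipe SocketStream object] + [BinaryStream Pipe SocketStream object]
  take Pipe:  [SocketStream object] + [Pipe SocketStream object] + [Pipe SocketStream object]
  take SocketStream:  [SocketStream object] + [SocketStream object] + [SocketStream object]
  take object:  [object] + [object] + [object]
MRO: Buffered FileStream Readable Seekable BinaryStream Pipe SocketStream object
super() in FileStream.process on a Buffered instance goes to the class after FileStream in Buffered's MRO: Readable.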